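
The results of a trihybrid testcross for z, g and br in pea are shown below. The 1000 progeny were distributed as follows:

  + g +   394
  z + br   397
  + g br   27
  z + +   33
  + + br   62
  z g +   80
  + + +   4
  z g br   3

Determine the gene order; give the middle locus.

The two most frequent reciprocal classes, + g + and z + br, are the parental types, so the F1 was + g + / z + br.
The two rarest classes, + + + and z g br, are the double crossovers. Comparing them with the parentals, only the g allele has switched, so g is the middle locus and the order is z – g – br.

g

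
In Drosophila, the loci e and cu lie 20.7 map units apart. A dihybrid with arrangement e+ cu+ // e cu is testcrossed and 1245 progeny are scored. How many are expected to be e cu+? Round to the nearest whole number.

A map distance of 20.7 map units corresponds to a recombination frequency of 0.207.
The F1 is e+ cu+ / e cu, so e cu+ is a recombinant gamete class with expected frequency r/2 = 0.207/2 = 0.1035.
Expected number = 0.1035 × 1245 = 128.86 ≈ 129.

129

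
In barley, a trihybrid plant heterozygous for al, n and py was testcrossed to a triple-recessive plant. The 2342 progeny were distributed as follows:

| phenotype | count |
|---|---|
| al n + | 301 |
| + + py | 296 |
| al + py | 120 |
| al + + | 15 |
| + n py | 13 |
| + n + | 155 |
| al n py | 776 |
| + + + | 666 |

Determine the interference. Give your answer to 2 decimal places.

The two most frequent reciprocal classes, + + + and al n py, are the parental types, so the F1 was + + + / al n py.
The two rarest classes, al + + and + n py, are the double crossovers. Comparing them with the parentals, only the al allele has switched, so al is the middle locus and the order is py – al – n.
py–al: (597 + 28)/2342 = 0.2669; al–n: (275 + 28)/2342 = 0.1294.
Expected DCO frequency = 0.2669 × 0.1294 ≈ 0.03454; observed = 28/2342 ≈ 0.01196.
Coefficient of coincidence = 0.01196/0.03454 ≈ 0.35; interference = 1 − 0.35 = 0.65.

0.65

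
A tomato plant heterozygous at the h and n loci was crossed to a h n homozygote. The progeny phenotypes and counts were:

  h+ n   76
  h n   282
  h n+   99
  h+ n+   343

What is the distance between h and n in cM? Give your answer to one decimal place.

The two most frequent classes, h+ n+ (343) and h n (282), are the parental types, so the F1 was h+ n+ / h n.
The recombinant classes are h+ n and h n+: 76 + 99 = 175.
Recombination frequency = 175/800 = 0.2188 ≈ 21.9%, i.e. 21.9 cM.

21.9 cM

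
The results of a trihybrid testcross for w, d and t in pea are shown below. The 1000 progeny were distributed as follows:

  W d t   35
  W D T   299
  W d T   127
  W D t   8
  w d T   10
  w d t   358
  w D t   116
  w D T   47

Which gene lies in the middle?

The two most frequent reciprocal classes, w d t and W D T, are the parental types, so the F1 was w d t / W D T.
The two rarest classes, w d T and W D t, are the double crossovers. Comparing them with the parentals, only the t allele has switched, so t is the middle locus and the order is w – t – d.

t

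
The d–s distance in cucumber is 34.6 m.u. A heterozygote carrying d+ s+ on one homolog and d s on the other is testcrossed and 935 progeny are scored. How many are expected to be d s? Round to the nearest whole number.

306

A map distance of 34.6 m.u. corresponds to a recombination frequency of 0.346.
The F1 is d+ s+ / d s, so d s is a parental gamete class with expected frequency (1 − r)/2 = 0.654/2 = 0.3270.
Expected number = 0.3270 × 935 = 305.74 ≈ 306.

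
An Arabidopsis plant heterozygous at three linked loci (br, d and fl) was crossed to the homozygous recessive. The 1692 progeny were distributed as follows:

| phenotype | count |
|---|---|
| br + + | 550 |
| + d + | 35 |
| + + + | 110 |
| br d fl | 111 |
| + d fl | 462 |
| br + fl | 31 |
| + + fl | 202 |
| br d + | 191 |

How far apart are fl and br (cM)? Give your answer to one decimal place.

The two most frequent reciprocal classes, + d fl and br + +, are the parental types, so the F1 was + d fl / br + +.
The two rarest classes, + d + and br + fl, are the double crossovers. Comparing them with the parentals, only the fl allele has switched, so fl is the middle locus and the order is d – fl – br.
Crossovers in the fl–br interval produce the single-crossover classes br d fl and + + + (111 + 110 = 221) plus the double crossovers (66).
RF(fl–br) = (221 + 66) / 1692 = 287/1692 = 0.1696 → 17.0 cM.

17.0 cM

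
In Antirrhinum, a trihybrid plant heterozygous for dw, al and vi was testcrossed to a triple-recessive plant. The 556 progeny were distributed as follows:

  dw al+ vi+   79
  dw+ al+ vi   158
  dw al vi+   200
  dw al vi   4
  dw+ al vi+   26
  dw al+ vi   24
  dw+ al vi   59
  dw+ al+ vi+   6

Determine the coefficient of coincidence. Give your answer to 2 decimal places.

0.63

The two most frequent reciprocal classes, dw al vi+ and dw+ al+ vi, are the parental types, so the F1 was dw al vi+ / dw+ al+ vi.
The two rarest classes, dw al vi and dw+ al+ vi+, are the double crossovers. Comparing them with the parentals, only the vi allele has switched, so vi is the middle locus and the order is al – vi – dw.
al–vi: (138 + 10)/556 = 0.2662; vi–dw: (50 + 10)/556 = 0.1079.
Expected DCO frequency = 0.2662 × 0.1079 ≈ 0.02872; observed = 10/556 ≈ 0.01799.
Coefficient of coincidence = 0.01799/0.02872 ≈ 0.63.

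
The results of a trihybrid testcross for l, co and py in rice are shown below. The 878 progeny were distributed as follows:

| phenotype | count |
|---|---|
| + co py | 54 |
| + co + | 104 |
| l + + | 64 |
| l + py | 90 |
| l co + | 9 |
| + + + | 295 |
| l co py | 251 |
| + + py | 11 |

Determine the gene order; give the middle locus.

py

The two most frequent reciprocal classes, l co py and + + +, are the parental types, so the F1 was l co py / + + +.
The two rarest classes, l co + and + + py, are the double crossovers. Comparing them with the parentals, only the py allele has switched, so py is the middle locus and the order is co – py – l.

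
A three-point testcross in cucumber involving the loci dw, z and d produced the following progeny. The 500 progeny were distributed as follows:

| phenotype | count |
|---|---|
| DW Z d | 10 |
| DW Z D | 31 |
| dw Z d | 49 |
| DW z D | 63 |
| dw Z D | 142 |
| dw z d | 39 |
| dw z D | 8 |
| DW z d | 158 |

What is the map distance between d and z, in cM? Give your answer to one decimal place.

26.0 cM

The two most frequent reciprocal classes, dw Z D and DW z d, are the parental types, so the F1 was dw Z D / DW z d.
The two rarest classes, dw z D and DW Z d, are the double crossovers. Comparing them with the parentals, only the z allele has switched, so z is the middle locus and the order is d – z – dw.
Crossovers in the d–z interval produce the single-crossover classes dw Z d and DW z D (49 + 63 = 112) plus the double crossovers (18).
RF(d–z) = (112 + 18) / 500 = 130/500 = 0.2600 → 26.0 cM.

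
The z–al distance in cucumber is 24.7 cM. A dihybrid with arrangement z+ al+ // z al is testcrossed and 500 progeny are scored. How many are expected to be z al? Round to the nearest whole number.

A map distance of 24.7 cM corresponds to a recombination frequency of 0.247.
The F1 is z+ al+ / z al, so z al is a parental gamete class with expected frequency (1 − r)/2 = 0.753/2 = 0.3765.
Expected number = 0.3765 × 500 = 188.25 ≈ 188.

188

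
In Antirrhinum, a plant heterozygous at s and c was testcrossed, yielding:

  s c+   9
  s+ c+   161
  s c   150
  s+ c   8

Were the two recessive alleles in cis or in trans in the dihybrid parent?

cis

The two most frequent classes are s+ c+ (161) and s c (150); these are the parental (non-recombinant) types.
So the F1 carried s+ c+ on one chromosome and s c on the other — the recessive alleles are on the same chromosome (cis / coupling).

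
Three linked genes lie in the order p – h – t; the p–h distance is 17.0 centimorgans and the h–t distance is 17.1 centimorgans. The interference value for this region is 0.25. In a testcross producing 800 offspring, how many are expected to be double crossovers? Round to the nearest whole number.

17

Map distances give recombination frequencies of 0.170 and 0.171 for the two intervals.
With interference 0.25 (so coincidence = 0.75), expected double-crossover frequency = 0.170 × 0.171 × 0.75 = 0.02180.
Expected number = 0.02180 × 800 = 17.44 ≈ 17.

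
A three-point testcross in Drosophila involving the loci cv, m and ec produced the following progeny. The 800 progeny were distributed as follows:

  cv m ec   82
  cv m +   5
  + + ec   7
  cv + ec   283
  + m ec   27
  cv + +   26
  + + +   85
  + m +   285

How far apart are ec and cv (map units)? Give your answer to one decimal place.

The two most frequent reciprocal classes, + m + and cv + ec, are the parental types, so the F1 was + m + / cv + ec.
The two rarest classes, cv m + and + + ec, are the double crossovers. Comparing them with the parentals, only the cv allele has switched, so cv is the middle locus and the order is m – cv – ec.
Crossovers in the cv–ec interval produce the single-crossover classes + m ec and cv + + (27 + 26 = 53) plus the double crossovers (12).
RF(cv–ec) = (53 + 12) / 800 = 65/800 = 0.0813 → 8.1 map units.

8.1 map units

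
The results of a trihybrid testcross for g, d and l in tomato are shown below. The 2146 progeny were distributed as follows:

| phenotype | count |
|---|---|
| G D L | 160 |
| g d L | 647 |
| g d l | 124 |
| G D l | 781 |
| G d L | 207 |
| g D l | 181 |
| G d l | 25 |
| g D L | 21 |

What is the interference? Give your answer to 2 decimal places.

The two most frequent reciprocal classes, G D l and g d L, are the parental types, so the F1 was G D l / g d L.
The two rarest classes, G d l and g D L, are the double crossovers. Comparing them with the parentals, only the d allele has switched, so d is the middle locus and the order is l – d – g.
l–d: (284 + 46)/2146 = 0.1538; d–g: (388 + 46)/2146 = 0.2022.
Expected DCO frequency = 0.1538 × 0.2022 ≈ 0.03110; observed = 46/2146 ≈ 0.02144.
Coefficient of coincidence = 0.02144/0.03110 ≈ 0.69; interference = 1 − 0.69 = 0.31.

0.31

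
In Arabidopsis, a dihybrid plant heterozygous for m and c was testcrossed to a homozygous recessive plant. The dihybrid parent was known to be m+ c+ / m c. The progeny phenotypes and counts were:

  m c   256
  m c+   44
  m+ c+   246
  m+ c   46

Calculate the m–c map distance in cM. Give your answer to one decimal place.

The recombinant classes are m+ c and m c+: 46 + 44 = 90.
Recombination frequency = 90/592 = 0.1520 ≈ 15.2%, i.e. 15.2 cM.

15.2 cM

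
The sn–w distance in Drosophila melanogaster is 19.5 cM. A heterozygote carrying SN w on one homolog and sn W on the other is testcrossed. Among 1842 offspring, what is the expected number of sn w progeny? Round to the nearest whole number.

A map distance of 19.5 cM corresponds to a recombination frequency of 0.195.
The F1 is SN w / sn W, so sn w is a recombinant gamete class with expected frequency r/2 = 0.195/2 = 0.0975.
Expected number = 0.0975 × 1842 = 179.59 ≈ 180.

180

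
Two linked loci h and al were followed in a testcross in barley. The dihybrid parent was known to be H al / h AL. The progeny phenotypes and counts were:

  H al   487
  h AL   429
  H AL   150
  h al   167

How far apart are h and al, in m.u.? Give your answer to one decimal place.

The recombinant classes are H AL and h al: 150 + 167 = 317.
Recombination frequency = 317/1233 = 0.2571 ≈ 25.7%, i.e. 25.7 m.u.

25.7 m.u.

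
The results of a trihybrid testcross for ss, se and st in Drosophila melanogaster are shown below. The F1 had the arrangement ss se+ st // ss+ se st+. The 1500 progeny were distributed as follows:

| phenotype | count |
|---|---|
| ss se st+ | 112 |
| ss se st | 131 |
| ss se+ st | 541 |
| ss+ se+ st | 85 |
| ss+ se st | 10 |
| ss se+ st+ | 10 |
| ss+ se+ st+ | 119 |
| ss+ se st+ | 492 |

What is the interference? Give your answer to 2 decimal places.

0.49

The two rarest classes, ss se+ st+ and ss+ se st, are the double crossovers. Comparing them with the parentals, only the st allele has switched, so st is the middle locus and the order is se – st – ss.
se–st: (250 + 20)/1500 = 0.1800; st–ss: (197 + 20)/1500 = 0.1447.
Expected DCO frequency = 0.1800 × 0.1447 ≈ 0.02605; observed = 20/1500 ≈ 0.01333.
Coefficient of coincidence = 0.01333/0.02605 ≈ 0.51; interference = 1 − 0.51 = 0.49.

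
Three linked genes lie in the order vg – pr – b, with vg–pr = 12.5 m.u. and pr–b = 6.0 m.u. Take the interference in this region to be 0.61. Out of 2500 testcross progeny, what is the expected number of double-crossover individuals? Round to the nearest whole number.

Map distances give recombination frequencies of 0.125 and 0.060 for the two intervals.
With interference 0.61 (so coincidence = 0.39), expected double-crossover frequency = 0.125 × 0.060 × 0.39 = 0.00293.
Expected number = 0.00293 × 2500 = 7.31 ≈ 7.

7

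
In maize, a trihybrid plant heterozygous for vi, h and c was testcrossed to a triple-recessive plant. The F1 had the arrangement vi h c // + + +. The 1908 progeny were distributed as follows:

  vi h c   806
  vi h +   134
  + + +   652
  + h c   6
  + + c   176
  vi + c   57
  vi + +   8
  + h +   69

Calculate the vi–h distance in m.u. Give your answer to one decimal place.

The two rarest classes, + h c and vi + +, are the double crossovers. Comparing them with the parentals, only the vi allele has switched, so vi is the middle locus and the order is c – vi – h.
Crossovers in the vi–h interval produce the single-crossover classes vi + c and + h + (57 + 69 = 126) plus the double crossovers (14).
RF(vi–h) = (126 + 14) / 1908 = 140/1908 = 0.0734 → 7.3 m.u.

7.3 m.u.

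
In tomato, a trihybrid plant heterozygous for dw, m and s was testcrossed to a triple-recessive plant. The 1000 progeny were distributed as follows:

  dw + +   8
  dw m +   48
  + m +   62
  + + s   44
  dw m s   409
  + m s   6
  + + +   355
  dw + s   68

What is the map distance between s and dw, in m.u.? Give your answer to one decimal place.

10.6 m.u.

The two most frequent reciprocal classes, + + + and dw m s, are the parental types, so the F1 was + + + / dw m s.
The two rarest classes, dw + + and + m s, are the double crossovers. Comparing them with the parentals, only the dw allele has switched, so dw is the middle locus and the order is s – dw – m.
Crossovers in the s–dw interval produce the single-crossover classes + + s and dw m + (44 + 48 = 92) plus the double crossovers (14).
RF(s–dw) = (92 + 14) / 1000 = 106/1000 = 0.1060 → 10.6 m.u.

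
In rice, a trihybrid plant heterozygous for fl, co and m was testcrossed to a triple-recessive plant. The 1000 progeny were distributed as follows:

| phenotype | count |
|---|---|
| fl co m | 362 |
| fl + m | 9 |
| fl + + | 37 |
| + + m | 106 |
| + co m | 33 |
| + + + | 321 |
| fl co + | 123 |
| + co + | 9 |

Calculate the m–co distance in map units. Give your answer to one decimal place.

The two most frequent reciprocal classes, + + + and fl co m, are the parental types, so the F1 was + + + / fl co m.
The two rarest classes, + co + and fl + m, are the double crossovers. Comparing them with the parentals, only the co allele has switched, so co is the middle locus and the order is m – co – fl.
Crossovers in the m–co interval produce the single-crossover classes + + m and fl co + (106 + 123 = 229) plus the double crossovers (18).
RF(m–co) = (229 + 18) / 1000 = 247/1000 = 0.2470 → 24.7 map units.

24.7 map units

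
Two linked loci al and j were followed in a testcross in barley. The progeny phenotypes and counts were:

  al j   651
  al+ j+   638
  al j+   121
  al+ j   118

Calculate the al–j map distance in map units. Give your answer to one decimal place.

15.6 map units

The two most frequent classes, al+ j+ (638) and al j (651), are the parental types, so the F1 was al+ j+ / al j.
The recombinant classes are al+ j and al j+: 118 + 121 = 239.
Recombination frequency = 239/1528 = 0.1564 ≈ 15.6%, i.e. 15.6 map units.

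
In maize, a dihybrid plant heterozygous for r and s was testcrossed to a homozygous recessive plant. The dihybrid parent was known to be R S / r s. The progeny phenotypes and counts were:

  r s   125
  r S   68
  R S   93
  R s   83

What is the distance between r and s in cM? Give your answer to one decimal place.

The recombinant classes are R s and r S: 83 + 68 = 151.
Recombination frequency = 151/369 = 0.4092 ≈ 40.9%, i.e. 40.9 cM.

40.9 cM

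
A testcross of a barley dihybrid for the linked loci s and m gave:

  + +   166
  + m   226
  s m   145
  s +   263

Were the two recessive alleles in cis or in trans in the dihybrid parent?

trans

The two most frequent classes are + m (226) and s + (263); these are the parental (non-recombinant) types.
So the F1 carried + m on one chromosome and s + on the other — the recessive alleles are on opposite chromosomes (trans / repulsion).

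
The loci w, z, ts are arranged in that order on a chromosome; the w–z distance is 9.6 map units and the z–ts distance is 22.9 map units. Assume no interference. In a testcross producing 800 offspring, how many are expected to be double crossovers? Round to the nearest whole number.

Map distances give recombination frequencies of 0.096 and 0.229 for the two intervals.
With no interference, expected double-crossover frequency = 0.096 × 0.229 = 0.02198.
Expected number = 0.02198 × 800 = 17.59 ≈ 18.

18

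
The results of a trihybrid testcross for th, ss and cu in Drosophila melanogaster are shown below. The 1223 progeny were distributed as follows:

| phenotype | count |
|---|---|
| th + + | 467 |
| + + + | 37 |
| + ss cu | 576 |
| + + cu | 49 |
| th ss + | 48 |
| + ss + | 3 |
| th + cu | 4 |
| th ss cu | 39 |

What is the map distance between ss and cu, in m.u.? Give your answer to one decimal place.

8.5 m.u.

The two most frequent reciprocal classes, th + + and + ss cu, are the parental types, so the F1 was th + + / + ss cu.
The two rarest classes, th + cu and + ss +, are the double crossovers. Comparing them with the parentals, only the cu allele has switched, so cu is the middle locus and the order is th – cu – ss.
Crossovers in the cu–ss interval produce the single-crossover classes th ss + and + + cu (48 + 49 = 97) plus the double crossovers (7).
RF(cu–ss) = (97 + 7) / 1223 = 104/1223 = 0.0850 → 8.5 m.u.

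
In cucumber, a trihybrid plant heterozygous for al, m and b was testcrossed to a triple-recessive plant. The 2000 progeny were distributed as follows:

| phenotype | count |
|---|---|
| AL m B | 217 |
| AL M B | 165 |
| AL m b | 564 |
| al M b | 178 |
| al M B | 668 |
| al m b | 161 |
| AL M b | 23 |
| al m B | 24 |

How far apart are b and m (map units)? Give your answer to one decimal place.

The two most frequent reciprocal classes, al M B and AL m b, are the parental types, so the F1 was al M B / AL m b.
The two rarest classes, al m B and AL M b, are the double crossovers. Comparing them with the parentals, only the m allele has switched, so m is the middle locus and the order is b – m – al.
Crossovers in the b–m interval produce the single-crossover classes al M b and AL m B (178 + 217 = 395) plus the double crossovers (47).
RF(b–m) = (395 + 47) / 2000 = 442/2000 = 0.2210 → 22.1 map units.

22.1 map units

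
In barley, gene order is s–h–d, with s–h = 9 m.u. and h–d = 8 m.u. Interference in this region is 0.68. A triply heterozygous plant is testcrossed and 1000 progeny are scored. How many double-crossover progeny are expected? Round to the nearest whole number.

2

Map distances give recombination frequencies of 0.090 and 0.080 for the two intervals.
With interference 0.68 (so coincidence = 0.32), expected double-crossover frequency = 0.090 × 0.080 × 0.32 = 0.00230.
Expected number = 0.00230 × 1000 = 2.30 ≈ 2.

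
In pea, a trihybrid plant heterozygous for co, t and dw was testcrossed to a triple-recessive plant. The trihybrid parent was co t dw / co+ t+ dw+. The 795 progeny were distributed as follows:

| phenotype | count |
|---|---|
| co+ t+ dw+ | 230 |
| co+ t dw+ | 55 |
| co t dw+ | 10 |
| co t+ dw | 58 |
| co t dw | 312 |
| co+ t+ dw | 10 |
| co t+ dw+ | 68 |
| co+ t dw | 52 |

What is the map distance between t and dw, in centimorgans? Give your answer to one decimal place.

16.7 centimorgans

The two rarest classes, co t dw+ and co+ t+ dw, are the double crossovers. Comparing them with the parentals, only the dw allele has switched, so dw is the middle locus and the order is t – dw – co.
Crossovers in the t–dw interval produce the single-crossover classes co t+ dw and co+ t dw+ (58 + 55 = 113) plus the double crossovers (20).
RF(t–dw) = (113 + 20) / 795 = 133/795 = 0.1673 → 16.7 centimorgans.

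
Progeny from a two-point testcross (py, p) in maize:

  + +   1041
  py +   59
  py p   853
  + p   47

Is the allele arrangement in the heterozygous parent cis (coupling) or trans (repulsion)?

cis

The two most frequent classes are + + (1041) and py p (853); these are the parental (non-recombinant) types.
So the F1 carried + + on one chromosome and py p on the other — the recessive alleles are on the same chromosome (cis / coupling).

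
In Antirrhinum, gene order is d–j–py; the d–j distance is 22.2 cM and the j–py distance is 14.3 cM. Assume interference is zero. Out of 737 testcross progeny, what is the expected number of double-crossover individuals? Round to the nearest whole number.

Map distances give recombination frequencies of 0.222 and 0.143 for the two intervals.
With no interference, expected double-crossover frequency = 0.222 × 0.143 = 0.03175.
Expected number = 0.03175 × 737 = 23.40 ≈ 23.

23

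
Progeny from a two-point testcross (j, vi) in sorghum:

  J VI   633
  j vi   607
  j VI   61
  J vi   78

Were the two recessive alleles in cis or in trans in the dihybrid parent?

The two most frequent classes are J VI (633) and j vi (607); these are the parental (non-recombinant) types.
So the F1 carried J VI on one chromosome and j vi on the other — the recessive alleles are on the same chromosome (cis / coupling).

cis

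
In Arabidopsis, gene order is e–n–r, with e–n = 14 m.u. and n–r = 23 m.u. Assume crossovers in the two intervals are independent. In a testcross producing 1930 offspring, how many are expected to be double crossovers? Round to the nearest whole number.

Map distances give recombination frequencies of 0.140 and 0.230 for the two intervals.
With no interference, expected double-crossover frequency = 0.140 × 0.230 = 0.03220.
Expected number = 0.03220 × 1930 = 62.15 ≈ 62.

62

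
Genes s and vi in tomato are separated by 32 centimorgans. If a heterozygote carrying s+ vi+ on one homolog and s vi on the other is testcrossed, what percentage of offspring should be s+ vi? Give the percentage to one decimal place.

A map distance of 32 centimorgans corresponds to a recombination frequency of 0.320.
The F1 is s+ vi+ / s vi, so s+ vi is a recombinant gamete class with expected frequency r/2 = 0.320/2 = 0.1600.
That is 0.1600 = 16.0% of the progeny.

16.0%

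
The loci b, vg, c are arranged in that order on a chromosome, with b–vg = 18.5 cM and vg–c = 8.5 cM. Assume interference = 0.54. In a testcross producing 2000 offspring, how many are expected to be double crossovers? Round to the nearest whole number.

14

Map distances give recombination frequencies of 0.185 and 0.085 for the two intervals.
With interference 0.54 (so coincidence = 0.46), expected double-crossover frequency = 0.185 × 0.085 × 0.46 = 0.00723.
Expected number = 0.00723 × 2000 = 14.47 ≈ 14.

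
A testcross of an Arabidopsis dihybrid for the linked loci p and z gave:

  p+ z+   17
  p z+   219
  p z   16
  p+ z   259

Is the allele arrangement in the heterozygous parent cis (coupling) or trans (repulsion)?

trans

The two most frequent classes are p+ z (259) and p z+ (219); these are the parental (non-recombinant) types.
So the F1 carried p+ z on one chromosome and p z+ on the other — the recessive alleles are on opposite chromosomes (trans / repulsion).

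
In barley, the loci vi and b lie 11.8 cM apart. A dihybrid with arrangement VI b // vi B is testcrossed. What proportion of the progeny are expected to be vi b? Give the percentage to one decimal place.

A map distance of 11.8 cM corresponds to a recombination frequency of 0.118.
The F1 is VI b / vi B, so vi b is a recombinant gamete class with expected frequency r/2 = 0.118/2 = 0.0590.
That is 0.0590 = 5.9% of the progeny.

5.9%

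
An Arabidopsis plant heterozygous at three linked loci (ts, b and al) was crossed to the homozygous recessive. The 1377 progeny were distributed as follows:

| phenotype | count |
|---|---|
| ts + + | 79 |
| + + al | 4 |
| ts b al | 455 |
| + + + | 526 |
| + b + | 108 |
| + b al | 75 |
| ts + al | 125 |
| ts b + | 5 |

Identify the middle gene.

al

The two most frequent reciprocal classes, ts b al and + + +, are the parental types, so the F1 was ts b al / + + +.
The two rarest classes, ts b + and + + al, are the double crossovers. Comparing them with the parentals, only the al allele has switched, so al is the middle locus and the order is ts – al – b.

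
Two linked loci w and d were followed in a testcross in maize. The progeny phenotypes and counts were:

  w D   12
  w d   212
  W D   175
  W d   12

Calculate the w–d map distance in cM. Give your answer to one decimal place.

5.8 cM

The two most frequent classes, W D (175) and w d (212), are the parental types, so the F1 was W D / w d.
The recombinant classes are W d and w D: 12 + 12 = 24.
Recombination frequency = 24/411 = 0.0584 ≈ 5.8%, i.e. 5.8 cM.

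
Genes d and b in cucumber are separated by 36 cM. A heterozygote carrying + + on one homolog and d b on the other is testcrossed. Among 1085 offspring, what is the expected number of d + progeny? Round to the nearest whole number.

195

A map distance of 36 cM corresponds to a recombination frequency of 0.360.
The F1 is + + / d b, so d + is a recombinant gamete class with expected frequency r/2 = 0.360/2 = 0.1800.
Expected number = 0.1800 × 1085 = 195.30 ≈ 195.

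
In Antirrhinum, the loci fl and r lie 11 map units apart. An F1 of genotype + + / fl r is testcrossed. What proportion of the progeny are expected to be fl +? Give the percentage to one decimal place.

5.5%

A map distance of 11 map units corresponds to a recombination frequency of 0.110.
The F1 is + + / fl r, so fl + is a recombinant gamete class with expected frequency r/2 = 0.110/2 = 0.0550.
That is 0.0550 = 5.5% of the progeny.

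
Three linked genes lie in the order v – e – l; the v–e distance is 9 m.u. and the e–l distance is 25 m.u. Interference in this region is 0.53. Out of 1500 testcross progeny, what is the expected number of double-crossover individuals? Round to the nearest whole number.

16

Map distances give recombination frequencies of 0.090 and 0.250 for the two intervals.
With interference 0.53 (so coincidence = 0.47), expected double-crossover frequency = 0.090 × 0.250 × 0.47 = 0.01057.
Expected number = 0.01057 × 1500 = 15.86 ≈ 16.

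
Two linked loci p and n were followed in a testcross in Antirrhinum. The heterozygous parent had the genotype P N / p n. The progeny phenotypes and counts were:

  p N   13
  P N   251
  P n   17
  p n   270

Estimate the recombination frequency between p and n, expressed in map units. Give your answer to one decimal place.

5.4 map units

The recombinant classes are P n and p N: 17 + 13 = 30.
Recombination frequency = 30/551 = 0.0544 ≈ 5.4%, i.e. 5.4 map units.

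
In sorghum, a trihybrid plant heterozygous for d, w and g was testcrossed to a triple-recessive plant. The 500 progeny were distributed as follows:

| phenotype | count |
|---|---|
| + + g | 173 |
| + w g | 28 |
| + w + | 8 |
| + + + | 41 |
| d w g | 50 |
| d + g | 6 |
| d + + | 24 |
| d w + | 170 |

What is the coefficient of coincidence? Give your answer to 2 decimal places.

The two most frequent reciprocal classes, + + g and d w +, are the parental types, so the F1 was + + g / d w +.
The two rarest classes, d + g and + w +, are the double crossovers. Comparing them with the parentals, only the d allele has switched, so d is the middle locus and the order is g – d – w.
g–d: (91 + 14)/500 = 0.2100; d–w: (52 + 14)/500 = 0.1320.
Expected DCO frequency = 0.2100 × 0.1320 ≈ 0.02772; observed = 14/500 ≈ 0.02800.
Coefficient of coincidence = 0.02800/0.02772 ≈ 1.01.

1.01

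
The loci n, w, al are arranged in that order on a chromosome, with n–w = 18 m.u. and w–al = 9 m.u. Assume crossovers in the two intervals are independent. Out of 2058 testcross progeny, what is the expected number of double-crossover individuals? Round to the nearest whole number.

Map distances give recombination frequencies of 0.180 and 0.090 for the two intervals.
With no interference, expected double-crossover frequency = 0.180 × 0.090 = 0.01620.
Expected number = 0.01620 × 2058 = 33.34 ≈ 33.

33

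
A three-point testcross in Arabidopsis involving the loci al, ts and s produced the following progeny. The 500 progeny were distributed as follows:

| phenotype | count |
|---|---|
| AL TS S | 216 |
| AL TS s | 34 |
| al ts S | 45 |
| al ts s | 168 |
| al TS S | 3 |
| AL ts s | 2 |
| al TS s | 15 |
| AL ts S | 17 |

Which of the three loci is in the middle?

The two most frequent reciprocal classes, al ts s and AL TS S, are the parental types, so the F1 was al ts s / AL TS S.
The two rarest classes, AL ts s and al TS S, are the double crossovers. Comparing them with the parentals, only the al allele has switched, so al is the middle locus and the order is s – al – ts.

al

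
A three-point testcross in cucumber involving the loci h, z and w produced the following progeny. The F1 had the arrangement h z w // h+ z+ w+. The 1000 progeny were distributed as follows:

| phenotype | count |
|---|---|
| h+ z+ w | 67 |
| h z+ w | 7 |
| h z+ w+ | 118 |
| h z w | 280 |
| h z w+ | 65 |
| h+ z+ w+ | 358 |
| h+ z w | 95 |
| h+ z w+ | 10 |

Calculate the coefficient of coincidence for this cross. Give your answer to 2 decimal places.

0.50

The two rarest classes, h z+ w and h+ z w+, are the double crossovers. Comparing them with the parentals, only the z allele has switched, so z is the middle locus and the order is w – z – h.
w–z: (132 + 17)/1000 = 0.1490; z–h: (213 + 17)/1000 = 0.2300.
Expected DCO frequency = 0.1490 × 0.2300 ≈ 0.03427; observed = 17/1000 ≈ 0.01700.
Coefficient of coincidence = 0.01700/0.03427 ≈ 0.50.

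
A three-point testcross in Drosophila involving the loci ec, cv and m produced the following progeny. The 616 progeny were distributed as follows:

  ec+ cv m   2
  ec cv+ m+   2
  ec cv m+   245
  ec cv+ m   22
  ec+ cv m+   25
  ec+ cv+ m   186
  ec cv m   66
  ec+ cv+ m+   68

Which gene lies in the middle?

The two most frequent reciprocal classes, ec+ cv+ m and ec cv m+, are the parental types, so the F1 was ec+ cv+ m / ec cv m+.
The two rarest classes, ec+ cv m and ec cv+ m+, are the double crossovers. Comparing them with the parentals, only the cv allele has switched, so cv is the middle locus and the order is ec – cv – m.

cv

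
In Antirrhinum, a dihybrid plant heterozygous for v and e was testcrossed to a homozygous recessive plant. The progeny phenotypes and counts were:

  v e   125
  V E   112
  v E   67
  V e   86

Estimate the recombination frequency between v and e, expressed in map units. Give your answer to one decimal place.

39.2 map units

The two most frequent classes, V E (112) and v e (125), are the parental types, so the F1 was V E / v e.
The recombinant classes are V e and v E: 86 + 67 = 153.
Recombination frequency = 153/390 = 0.3923 ≈ 39.2%, i.e. 39.2 map units.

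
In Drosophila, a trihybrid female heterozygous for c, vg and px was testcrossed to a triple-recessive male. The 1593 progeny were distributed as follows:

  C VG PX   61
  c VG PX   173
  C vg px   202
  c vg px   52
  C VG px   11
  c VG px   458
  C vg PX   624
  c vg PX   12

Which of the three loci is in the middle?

c

The two most frequent reciprocal classes, C vg PX and c VG px, are the parental types, so the F1 was C vg PX / c VG px.
The two rarest classes, c vg PX and C VG px, are the double crossovers. Comparing them with the parentals, only the c allele has switched, so c is the middle locus and the order is px – c – vg.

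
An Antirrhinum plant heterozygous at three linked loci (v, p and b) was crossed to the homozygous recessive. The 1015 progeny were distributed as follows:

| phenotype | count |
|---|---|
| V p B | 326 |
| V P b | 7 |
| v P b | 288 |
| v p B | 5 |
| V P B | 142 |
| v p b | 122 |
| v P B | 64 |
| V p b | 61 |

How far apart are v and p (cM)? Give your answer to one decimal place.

The two most frequent reciprocal classes, v P b and V p B, are the parental types, so the F1 was v P b / V p B.
The two rarest classes, V P b and v p B, are the double crossovers. Comparing them with the parentals, only the v allele has switched, so v is the middle locus and the order is b – v – p.
Crossovers in the v–p interval produce the single-crossover classes v p b and V P B (122 + 142 = 264) plus the double crossovers (12).
RF(v–p) = (264 + 12) / 1015 = 276/1015 = 0.2719 → 27.2 cM.

27.2 cM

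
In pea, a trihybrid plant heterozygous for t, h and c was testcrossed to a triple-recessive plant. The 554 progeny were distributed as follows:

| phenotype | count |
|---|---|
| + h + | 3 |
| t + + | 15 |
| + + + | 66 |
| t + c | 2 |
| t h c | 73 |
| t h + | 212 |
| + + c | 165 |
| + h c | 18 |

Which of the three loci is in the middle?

The two most frequent reciprocal classes, t h + and + + c, are the parental types, so the F1 was t h + / + + c.
The two rarest classes, + h + and t + c, are the double crossovers. Comparing them with the parentals, only the t allele has switched, so t is the middle locus and the order is h – t – c.

t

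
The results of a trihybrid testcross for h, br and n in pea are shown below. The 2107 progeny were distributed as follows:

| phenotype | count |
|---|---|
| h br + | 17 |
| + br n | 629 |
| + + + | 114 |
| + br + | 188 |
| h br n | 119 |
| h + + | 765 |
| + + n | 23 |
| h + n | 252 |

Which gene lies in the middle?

br

The two most frequent reciprocal classes, h + + and + br n, are the parental types, so the F1 was h + + / + br n.
The two rarest classes, h br + and + + n, are the double crossovers. Comparing them with the parentals, only the br allele has switched, so br is the middle locus and the order is n – br – h.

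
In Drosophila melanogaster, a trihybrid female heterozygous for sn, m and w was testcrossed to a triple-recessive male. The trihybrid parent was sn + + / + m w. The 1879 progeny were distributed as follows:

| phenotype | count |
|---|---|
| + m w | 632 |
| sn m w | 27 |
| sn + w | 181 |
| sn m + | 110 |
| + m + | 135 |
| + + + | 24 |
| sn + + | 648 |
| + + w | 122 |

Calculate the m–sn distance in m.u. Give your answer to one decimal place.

15.1 m.u.

The two rarest classes, + + + and sn m w, are the double crossovers. Comparing them with the parentals, only the sn allele has switched, so sn is the middle locus and the order is w – sn – m.
Crossovers in the sn–m interval produce the single-crossover classes sn m + and + + w (110 + 122 = 232) plus the double crossovers (51).
RF(sn–m) = (232 + 51) / 1879 = 283/1879 = 0.1506 → 15.1 m.u.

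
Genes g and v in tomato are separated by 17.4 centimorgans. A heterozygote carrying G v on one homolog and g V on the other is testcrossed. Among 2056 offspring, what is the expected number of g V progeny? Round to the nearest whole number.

A map distance of 17.4 centimorgans corresponds to a recombination frequency of 0.174.
The F1 is G v / g V, so g V is a parental gamete class with expected frequency (1 − r)/2 = 0.826/2 = 0.4130.
Expected number = 0.4130 × 2056 = 849.13 ≈ 849.

849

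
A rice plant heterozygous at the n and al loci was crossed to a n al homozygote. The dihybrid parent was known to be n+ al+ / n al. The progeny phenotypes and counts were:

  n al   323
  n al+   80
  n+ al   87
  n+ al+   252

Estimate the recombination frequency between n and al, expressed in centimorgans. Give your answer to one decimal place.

The recombinant classes are n+ al and n al+: 87 + 80 = 167.
Recombination frequency = 167/742 = 0.2251 ≈ 22.5%, i.e. 22.5 centimorgans.

22.5 centimorgans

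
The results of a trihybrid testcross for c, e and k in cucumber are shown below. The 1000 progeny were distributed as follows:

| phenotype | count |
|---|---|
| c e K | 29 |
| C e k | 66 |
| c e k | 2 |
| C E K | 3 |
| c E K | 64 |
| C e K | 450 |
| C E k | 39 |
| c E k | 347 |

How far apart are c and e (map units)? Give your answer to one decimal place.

7.3 map units

The two most frequent reciprocal classes, c E k and C e K, are the parental types, so the F1 was c E k / C e K.
The two rarest classes, c e k and C E K, are the double crossovers. Comparing them with the parentals, only the e allele has switched, so e is the middle locus and the order is c – e – k.
Crossovers in the c–e interval produce the single-crossover classes C E k and c e K (39 + 29 = 68) plus the double crossovers (5).
RF(c–e) = (68 + 5) / 1000 = 73/1000 = 0.0730 → 7.3 map units.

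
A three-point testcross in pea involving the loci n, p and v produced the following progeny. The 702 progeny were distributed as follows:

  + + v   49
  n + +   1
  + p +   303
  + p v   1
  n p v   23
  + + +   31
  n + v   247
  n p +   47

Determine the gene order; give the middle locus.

v

The two most frequent reciprocal classes, + p + and n + v, are the parental types, so the F1 was + p + / n + v.
The two rarest classes, + p v and n + +, are the double crossovers. Comparing them with the parentals, only the v allele has switched, so v is the middle locus and the order is n – v – p.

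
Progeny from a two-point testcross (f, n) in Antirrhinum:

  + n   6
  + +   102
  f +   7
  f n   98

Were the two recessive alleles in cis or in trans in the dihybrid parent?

The two most frequent classes are + + (102) and f n (98); these are the parental (non-recombinant) types.
So the F1 carried + + on one chromosome and f n on the other — the recessive alleles are on the same chromosome (cis / coupling).

cis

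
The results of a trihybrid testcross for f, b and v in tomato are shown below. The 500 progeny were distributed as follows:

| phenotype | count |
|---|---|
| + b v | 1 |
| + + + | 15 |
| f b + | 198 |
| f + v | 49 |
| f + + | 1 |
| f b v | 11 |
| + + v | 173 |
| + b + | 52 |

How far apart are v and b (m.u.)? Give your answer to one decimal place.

5.6 m.u.

The two most frequent reciprocal classes, + + v and f b +, are the parental types, so the F1 was + + v / f b +.
The two rarest classes, + b v and f + +, are the double crossovers. Comparing them with the parentals, only the b allele has switched, so b is the middle locus and the order is v – b – f.
Crossovers in the v–b interval produce the single-crossover classes + + + and f b v (15 + 11 = 26) plus the double crossovers (2).
RF(v–b) = (26 + 2) / 500 = 28/500 = 0.0560 → 5.6 m.u.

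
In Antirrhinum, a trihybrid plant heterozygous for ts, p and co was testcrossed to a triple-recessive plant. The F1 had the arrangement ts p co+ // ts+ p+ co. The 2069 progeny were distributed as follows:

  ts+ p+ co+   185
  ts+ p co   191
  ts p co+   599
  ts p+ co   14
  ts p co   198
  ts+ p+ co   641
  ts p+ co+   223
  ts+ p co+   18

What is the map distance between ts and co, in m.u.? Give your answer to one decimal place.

20.1 m.u.

The two rarest classes, ts+ p co+ and ts p+ co, are the double crossovers. Comparing them with the parentals, only the ts allele has switched, so ts is the middle locus and the order is p – ts – co.
Crossovers in the ts–co interval produce the single-crossover classes ts p co and ts+ p+ co+ (198 + 185 = 383) plus the double crossovers (32).
RF(ts–co) = (383 + 32) / 2069 = 415/2069 = 0.2006 → 20.1 m.u.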